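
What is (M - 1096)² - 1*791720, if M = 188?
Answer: 32744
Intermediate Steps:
(M - 1096)² - 1*791720 = (188 - 1096)² - 1*791720 = (-908)² - 791720 = 824464 - 791720 = 32744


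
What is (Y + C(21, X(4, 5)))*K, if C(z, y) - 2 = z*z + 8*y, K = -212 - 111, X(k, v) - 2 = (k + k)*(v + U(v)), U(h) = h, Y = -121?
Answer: -315894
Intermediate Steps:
X(k, v) = 2 + 4*k*v (X(k, v) = 2 + (k + k)*(v + v) = 2 + (2*k)*(2*v) = 2 + 4*k*v)
K = -323
C(z, y) = 2 + z**2 + 8*y (C(z, y) = 2 + (z*z + 8*y) = 2 + (z**2 + 8*y) = 2 + z**2 + 8*y)
(Y + C(21, X(4, 5)))*K = (-121 + (2 + 21**2 + 8*(2 + 4*4*5)))*(-323) = (-121 + (2 + 441 + 8*(2 + 80)))*(-323) = (-121 + (2 + 441 + 8*82))*(-323) = (-121 + (2 + 441 + 656))*(-323) = (-121 + 1099)*(-323) = 978*(-323) = -315894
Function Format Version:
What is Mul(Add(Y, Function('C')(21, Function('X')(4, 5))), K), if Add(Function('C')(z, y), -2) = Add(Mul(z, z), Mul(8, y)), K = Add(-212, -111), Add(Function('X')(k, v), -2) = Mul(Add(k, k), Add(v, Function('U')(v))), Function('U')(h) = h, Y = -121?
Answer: -315894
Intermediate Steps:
Function('X')(k, v) = Add(2, Mul(4, k, v)) (Function('X')(k, v) = Add(2, Mul(Add(k, k), Add(v, v))) = Add(2, Mul(Mul(2, k), Mul(2, v))) = Add(2, Mul(4, k, v)))
K = -323
Function('C')(z, y) = Add(2, Pow(z, 2), Mul(8, y)) (Function('C')(z, y) = Add(2, Add(Mul(z, z), Mul(8, y))) = Add(2, Add(Pow(z, 2), Mul(8, y))) = Add(2, Pow(z, 2), Mul(8, y)))
Mul(Add(Y, Function('C')(21, Function('X')(4, 5))), K) = Mul(Add(-121, Add(2, Pow(21, 2), Mul(8, Add(2, Mul(4, 4, 5))))), -323) = Mul(Add(-121, Add(2, 441, Mul(8, Add(2, 80)))), -323) = Mul(Add(-121, Add(2, 441, Mul(8, 82))), -323) = Mul(Add(-121, Add(2, 441, 656)), -323) = Mul(Add(-121, 1099), -323) = Mul(978, -323) = -315894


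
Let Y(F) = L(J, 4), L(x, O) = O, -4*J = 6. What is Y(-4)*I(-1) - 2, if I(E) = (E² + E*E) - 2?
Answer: -2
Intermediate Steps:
J = -3/2 (J = -¼*6 = -3/2 ≈ -1.5000)
Y(F) = 4
I(E) = -2 + 2*E² (I(E) = (E² + E²) - 2 = 2*E² - 2 = -2 + 2*E²)
Y(-4)*I(-1) - 2 = 4*(-2 + 2*(-1)²) - 2 = 4*(-2 + 2*1) - 2 = 4*(-2 + 2) - 2 = 4*0 - 2 = 0 - 2 = -2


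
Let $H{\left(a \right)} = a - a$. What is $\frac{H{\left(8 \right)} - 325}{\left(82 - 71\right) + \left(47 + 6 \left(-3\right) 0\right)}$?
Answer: $- \frac{325}{58} \approx -5.6034$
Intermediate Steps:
$H{\left(a \right)} = 0$
$\frac{H{\left(8 \right)} - 325}{\left(82 - 71\right) + \left(47 + 6 \left(-3\right) 0\right)} = \frac{0 - 325}{\left(82 - 71\right) + \left(47 + 6 \left(-3\right) 0\right)} = - \frac{325}{11 + \left(47 - 0\right)} = - \frac{325}{11 + \left(47 + 0\right)} = - \frac{325}{11 + 47} = - \frac{325}{58}$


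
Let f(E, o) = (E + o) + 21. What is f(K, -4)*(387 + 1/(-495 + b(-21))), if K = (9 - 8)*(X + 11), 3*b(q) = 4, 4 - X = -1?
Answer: 18913752/1481 ≈ 12771.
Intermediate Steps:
X = 5 (X = 4 - 1*(-1) = 4 + 1 = 5)
b(q) = 4/3 (b(q) = (1/3)*4 = 4/3)
K = 16 (K = (9 - 8)*(5 + 11) = 1*16 = 16)
f(E, o) = 21 + E + o
f(K, -4)*(387 + 1/(-495 + b(-21))) = (21 + 16 - 4)*(387 + 1/(-495 + 4/3)) = 33*(387 + 1/(-1481/3)) = 33*(387 - 3/1481) = 33*(573144/1481) = 18913752/1481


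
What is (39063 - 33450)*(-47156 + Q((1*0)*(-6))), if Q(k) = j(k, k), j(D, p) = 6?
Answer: -264652950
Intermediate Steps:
Q(k) = 6
(39063 - 33450)*(-47156 + Q((1*0)*(-6))) = (39063 - 33450)*(-47156 + 6) = 5613*(-47150) = -264652950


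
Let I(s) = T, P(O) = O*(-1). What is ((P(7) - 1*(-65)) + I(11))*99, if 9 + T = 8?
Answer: 5643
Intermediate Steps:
T = -1 (T = -9 + 8 = -1)
P(O) = -O
I(s) = -1
((P(7) - 1*(-65)) + I(11))*99 = ((-1*7 - 1*(-65)) - 1)*99 = ((-7 + 65) - 1)*99 = (58 - 1)*99 = 57*99 = 5643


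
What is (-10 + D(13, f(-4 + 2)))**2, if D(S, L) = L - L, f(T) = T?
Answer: 100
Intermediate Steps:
D(S, L) = 0
(-10 + D(13, f(-4 + 2)))**2 = (-10 + 0)**2 = (-10)**2 = 100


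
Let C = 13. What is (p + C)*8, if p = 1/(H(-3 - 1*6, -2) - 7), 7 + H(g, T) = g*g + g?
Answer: 3020/29 ≈ 104.14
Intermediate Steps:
H(g, T) = -7 + g + g**2 (H(g, T) = -7 + (g*g + g) = -7 + (g**2 + g) = -7 + (g + g**2) = -7 + g + g**2)
p = 1/58 (p = 1/((-7 + (-3 - 1*6) + (-3 - 1*6)**2) - 7) = 1/((-7 + (-3 - 6) + (-3 - 6)**2) - 7) = 1/((-7 - 9 + (-9)**2) - 7) = 1/((-7 - 9 + 81) - 7) = 1/(65 - 7) = 1/58 ≈ 0.017241)
(p + C)*8 = (1/58 + 13)*8 = (755/58)*8 = 3020/29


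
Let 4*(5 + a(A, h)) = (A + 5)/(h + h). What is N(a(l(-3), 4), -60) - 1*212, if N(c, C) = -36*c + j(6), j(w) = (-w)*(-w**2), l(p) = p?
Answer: 727/4 ≈ 181.75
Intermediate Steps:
j(w) = w**3
a(A, h) = -5 + (5 + A)/(8*h) (a(A, h) = -5 + ((A + 5)/(h + h))/4 = -5 + ((5 + A)/((2*h)))/4 = -5 + ((5 + A)*(1/(2*h)))/4 = -5 + ((5 + A)/(2*h))/4 = -5 + (5 + A)/(8*h))
N(c, C) = 216 - 36*c (N(c, C) = -36*c + 6**3 = -36*c + 216 = 216 - 36*c)
N(a(l(-3), 4), -60) - 1*212 = (216 - 9*(5 - 3 - 40*4)/(2*4)) - 1*212 = (216 - 9*(5 - 3 - 160)/(2*4)) - 212 = (216 - 9*(-158)/(2*4)) - 212 = (216 - 36*(-79/16)) - 212 = (216 + 711/4) - 212 = 1575/4 - 212 = 727/4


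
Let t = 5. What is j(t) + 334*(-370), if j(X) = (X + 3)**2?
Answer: -123516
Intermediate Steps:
j(X) = (3 + X)**2
j(t) + 334*(-370) = (3 + 5)**2 + 334*(-370) = 8**2 - 123580 = 64 - 123580 = -123516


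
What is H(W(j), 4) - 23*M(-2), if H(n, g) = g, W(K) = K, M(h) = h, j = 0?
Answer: 50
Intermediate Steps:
H(W(j), 4) - 23*M(-2) = 4 - 23*(-2) = 4 + 46 = 50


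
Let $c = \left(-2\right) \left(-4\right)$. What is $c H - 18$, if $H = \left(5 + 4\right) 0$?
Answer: $-18$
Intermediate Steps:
$H = 0$ ($H = 9 \cdot 0 = 0$)
$c = 8$
$c H - 18 = 8 \cdot 0 - 18 = 0 - 18 = -18$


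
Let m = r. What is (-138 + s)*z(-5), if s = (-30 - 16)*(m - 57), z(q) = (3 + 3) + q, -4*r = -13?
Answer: 4669/2 ≈ 2334.5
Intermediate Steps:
r = 13/4 (r = -¼*(-13) = 13/4 ≈ 3.2500)
m = 13/4 ≈ 3.2500
z(q) = 6 + q
s = 4945/2 (s = (-30 - 16)*(13/4 - 57) = -46*(-215/4) = 4945/2 ≈ 2472.5)
(-138 + s)*z(-5) = (-138 + 4945/2)*(6 - 5) = (4669/2)*1 = 4669/2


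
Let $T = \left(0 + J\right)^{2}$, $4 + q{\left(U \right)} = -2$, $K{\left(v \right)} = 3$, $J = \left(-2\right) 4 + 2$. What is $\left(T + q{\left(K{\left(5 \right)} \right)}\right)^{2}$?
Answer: $900$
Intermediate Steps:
$J = -6$ ($J = -8 + 2 = -6$)
$q{\left(U \right)} = -6$ ($q{\left(U \right)} = -4 - 2 = -6$)
$T = 36$ ($T = \left(0 - 6\right)^{2} = \left(-6\right)^{2} = 36$)
$\left(T + q{\left(K{\left(5 \right)} \right)}\right)^{2} = \left(36 - 6\right)^{2} = 30^{2} = 900$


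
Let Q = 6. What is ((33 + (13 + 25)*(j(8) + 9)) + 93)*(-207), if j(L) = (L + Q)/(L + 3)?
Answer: -1175760/11 ≈ -1.0689e+5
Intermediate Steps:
j(L) = (6 + L)/(3 + L) (j(L) = (L + 6)/(L + 3) = (6 + L)/(3 + L))
((33 + (13 + 25)*(j(8) + 9)) + 93)*(-207) = ((33 + (13 + 25)*((6 + 8)/(3 + 8) + 9)) + 93)*(-207) = ((33 + 38*(14/11 + 9)) + 93)*(-207) = ((33 + 38*(113/11)) + 93)*(-207) = ((33 + 4294/11) + 93)*(-207) = (4657/11 + 93)*(-207) = (5680/11)*(-207) = -1175760/11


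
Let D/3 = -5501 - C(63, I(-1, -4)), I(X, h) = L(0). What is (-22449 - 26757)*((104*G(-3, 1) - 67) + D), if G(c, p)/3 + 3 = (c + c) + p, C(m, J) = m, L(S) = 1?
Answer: 947461530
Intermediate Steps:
I(X, h) = 1
G(c, p) = -9 + 3*p + 6*c (G(c, p) = -9 + 3*((c + c) + p) = -9 + 3*(2*c + p) = -9 + 3*(p + 2*c) = -9 + (3*p + 6*c) = -9 + 3*p + 6*c)
D = -16692 (D = 3*(-5501 - 1*63) = 3*(-5501 - 63) = 3*(-5564) = -16692)
(-22449 - 26757)*((104*G(-3, 1) - 67) + D) = (-22449 - 26757)*((104*(-9 + 3*1 + 6*(-3)) - 67) - 16692) = -49206*((104*(-9 + 3 - 18) - 67) - 16692) = -49206*((104*(-24) - 67) - 16692) = -49206*((-2496 - 67) - 16692) = -49206*(-2563 - 16692) = -49206*(-19255) = 947461530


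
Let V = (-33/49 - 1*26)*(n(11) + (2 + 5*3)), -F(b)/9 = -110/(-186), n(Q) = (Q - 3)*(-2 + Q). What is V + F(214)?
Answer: -3614098/1519 ≈ -2379.3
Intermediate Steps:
n(Q) = (-3 + Q)*(-2 + Q)
F(b) = -165/31 (F(b) = -(-990)/(-186) = -(-990)*(-1)/186 = -9*55/93 = -165/31)
V = -116323/49 (V = (-33/49 - 1*26)*((6 + 11**2 - 5*11) + (2 + 5*3)) = (-33*1/49 - 26)*((6 + 121 - 55) + (2 + 15)) = (-33/49 - 26)*(72 + 17) = -1307/49*89 = -116323/49 ≈ -2373.9)
V + F(214) = -116323/49 - 165/31 = -3614098/1519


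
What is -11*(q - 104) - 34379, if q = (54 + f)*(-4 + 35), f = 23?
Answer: -59492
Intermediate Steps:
q = 2387 (q = (54 + 23)*(-4 + 35) = 77*31 = 2387)
-11*(q - 104) - 34379 = -11*(2387 - 104) - 34379 = -11*2283 - 34379 = -25113 - 34379 = -59492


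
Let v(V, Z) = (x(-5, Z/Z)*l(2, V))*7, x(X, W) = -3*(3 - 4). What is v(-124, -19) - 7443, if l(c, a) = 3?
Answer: -7380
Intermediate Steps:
x(X, W) = 3 (x(X, W) = -3*(-1) = 3)
v(V, Z) = 63 (v(V, Z) = (3*3)*7 = 9*7 = 63)
v(-124, -19) - 7443 = 63 - 7443 = -7380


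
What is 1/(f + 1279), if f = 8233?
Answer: 1/9512 ≈ 0.00010513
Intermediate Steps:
1/(f + 1279) = 1/(8233 + 1279) = 1/9512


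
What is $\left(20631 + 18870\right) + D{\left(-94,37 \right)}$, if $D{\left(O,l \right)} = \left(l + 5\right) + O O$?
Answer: $48379$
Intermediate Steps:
$D{\left(O,l \right)} = 5 + l + O^{2}$ ($D{\left(O,l \right)} = \left(5 + l\right) + O^{2} = 5 + l + O^{2}$)
$\left(20631 + 18870\right) + D{\left(-94,37 \right)} = \left(20631 + 18870\right) + \left(5 + 37 + \left(-94\right)^{2}\right) = 39501 + \left(5 + 37 + 8836\right) = 39501 + 8878 = 48379$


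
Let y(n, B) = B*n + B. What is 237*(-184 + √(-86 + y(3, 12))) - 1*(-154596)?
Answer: 110988 + 237*I*√38 ≈ 1.1099e+5 + 1461.0*I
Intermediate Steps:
y(n, B) = B + B*n
237*(-184 + √(-86 + y(3, 12))) - 1*(-154596) = 237*(-184 + √(-86 + 12*(1 + 3))) - 1*(-154596) = 237*(-184 + √(-86 + 12*4)) + 154596 = 237*(-184 + √(-86 + 48)) + 154596 = 237*(-184 + √(-38)) + 154596 = 237*(-184 + I*√38) + 154596 = (-43608 + 237*I*√38) + 154596 = 110988 + 237*I*√38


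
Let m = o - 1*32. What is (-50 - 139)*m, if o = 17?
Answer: 2835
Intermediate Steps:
m = -15 (m = 17 - 1*32 = 17 - 32 = -15)
(-50 - 139)*m = (-50 - 139)*(-15) = -189*(-15) = 2835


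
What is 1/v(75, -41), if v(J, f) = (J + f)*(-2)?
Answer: -1/68 ≈ -0.014706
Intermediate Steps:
v(J, f) = -2*J - 2*f
1/v(75, -41) = 1/(-2*75 - 2*(-41)) = 1/(-150 + 82) = 1/(-68) = -1/68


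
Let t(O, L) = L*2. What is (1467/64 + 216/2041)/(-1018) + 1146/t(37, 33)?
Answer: 25365181631/1462727552 ≈ 17.341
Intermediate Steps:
t(O, L) = 2*L
(1467/64 + 216/2041)/(-1018) + 1146/t(37, 33) = (1467/64 + 216/2041)/(-1018) + 1146/((2*33)) = (1467*(1/64) + 216*(1/2041))*(-1/1018) + 1146/66 = (1467/64 + 216/2041)*(-1/1018) + 1146*(1/66) = (3007971/130624)*(-1/1018) + 191/11 = -3007971/132975232 + 191/11 = 25365181631/1462727552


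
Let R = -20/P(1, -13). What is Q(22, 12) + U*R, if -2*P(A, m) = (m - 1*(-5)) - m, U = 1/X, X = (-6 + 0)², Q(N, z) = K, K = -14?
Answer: -124/9 ≈ -13.778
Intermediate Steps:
Q(N, z) = -14
X = 36 (X = (-6)² = 36)
U = 1/36 ≈ 0.027778
P(A, m) = -5/2 (P(A, m) = -((m - 1*(-5)) - m)/2 = -((m + 5) - m)/2 = -((5 + m) - m)/2 = -½*5 = -5/2)
R = 8 (R = -20/(-5/2) = -20*(-⅖) = 8)
Q(22, 12) + U*R = -14 + (1/36)*8 = -14 + 2/9 = -124/9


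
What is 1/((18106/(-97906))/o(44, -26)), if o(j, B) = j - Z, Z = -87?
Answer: -6412843/9053 ≈ -708.37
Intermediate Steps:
o(j, B) = 87 + j (o(j, B) = j - 1*(-87) = j + 87 = 87 + j)
1/((18106/(-97906))/o(44, -26)) = 1/((18106/(-97906))/(87 + 44)) = 1/((18106*(-1/97906))/131) = 1/(-9053/48953*1/131) = 1/(-9053/6412843) = -6412843/9053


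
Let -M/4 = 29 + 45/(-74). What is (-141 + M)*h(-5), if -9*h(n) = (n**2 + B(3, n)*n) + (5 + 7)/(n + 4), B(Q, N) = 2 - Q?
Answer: 18838/37 ≈ 509.14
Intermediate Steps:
h(n) = -4/(3*(4 + n)) - n**2/9 + n/9 (h(n) = -((n**2 + (2 - 1*3)*n) + (5 + 7)/(n + 4))/9 = -((n**2 + (2 - 3)*n) + 12/(4 + n))/9 = -((n**2 - n) + 12/(4 + n))/9 = -(n**2 - n + 12/(4 + n))/9 = -4/(3*(4 + n)) - n**2/9 + n/9)
M = -4202/37 (M = -4*(29 + 45/(-74)) = -4*(29 + 45*(-1/74)) = -4*(29 - 45/74) = -4*2101/74 = -4202/37 ≈ -113.57)
(-141 + M)*h(-5) = (-141 - 4202/37)*((-12 - 1*(-5)**3 - 3*(-5)**2 + 4*(-5))/(9*(4 - 5))) = -9419*(-12 - 1*(-125) - 3*25 - 20)/(333*(-1)) = -9419*(-1)*(-12 + 125 - 75 - 20)/333 = -9419*(-1)*18/333 = -9419/37*(-2) = 18838/37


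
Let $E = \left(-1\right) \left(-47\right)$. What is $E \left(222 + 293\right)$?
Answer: $24205$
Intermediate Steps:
$E = 47$
$E \left(222 + 293\right) = 47 \left(222 + 293\right) = 47 \cdot 515 = 24205$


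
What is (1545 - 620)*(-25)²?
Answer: 578125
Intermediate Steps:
(1545 - 620)*(-25)² = 925*625 = 578125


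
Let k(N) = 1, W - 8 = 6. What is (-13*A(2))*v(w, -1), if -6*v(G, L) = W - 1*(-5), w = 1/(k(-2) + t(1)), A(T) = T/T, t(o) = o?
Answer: 247/6 ≈ 41.167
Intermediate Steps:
W = 14 (W = 8 + 6 = 14)
A(T) = 1
w = ½ (w = 1/(1 + 1) = 1/2 = ½ ≈ 0.50000)
v(G, L) = -19/6 (v(G, L) = -(14 - 1*(-5))/6 = -(14 + 5)/6 = -⅙*19 = -19/6)
(-13*A(2))*v(w, -1) = -13*1*(-19/6) = -13*(-19/6) = 247/6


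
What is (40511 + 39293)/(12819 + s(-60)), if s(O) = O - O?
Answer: 79804/12819 ≈ 6.2254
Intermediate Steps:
s(O) = 0
(40511 + 39293)/(12819 + s(-60)) = (40511 + 39293)/(12819 + 0) = 79804/12819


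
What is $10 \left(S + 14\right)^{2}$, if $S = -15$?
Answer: $10$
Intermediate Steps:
$10 \left(S + 14\right)^{2} = 10 \left(-15 + 14\right)^{2} = 10 \left(-1\right)^{2} = 10 \cdot 1 = 10$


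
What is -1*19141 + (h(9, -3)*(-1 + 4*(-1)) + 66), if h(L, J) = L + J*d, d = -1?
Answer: -19135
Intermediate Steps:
h(L, J) = L - J (h(L, J) = L + J*(-1) = L - J)
-1*19141 + (h(9, -3)*(-1 + 4*(-1)) + 66) = -1*19141 + ((9 - 1*(-3))*(-1 + 4*(-1)) + 66) = -19141 + ((9 + 3)*(-1 - 4) + 66) = -19141 + (12*(-5) + 66) = -19141 + (-60 + 66) = -19141 + 6 = -19135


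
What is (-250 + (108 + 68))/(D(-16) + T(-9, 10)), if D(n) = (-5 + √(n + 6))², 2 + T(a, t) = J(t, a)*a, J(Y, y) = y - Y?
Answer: -1702/4357 - 185*I*√10/8714 ≈ -0.39064 - 0.067136*I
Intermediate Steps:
T(a, t) = -2 + a*(a - t) (T(a, t) = -2 + (a - t)*a = -2 + a*(a - t))
D(n) = (-5 + √(6 + n))²
(-250 + (108 + 68))/(D(-16) + T(-9, 10)) = (-250 + (108 + 68))/((-5 + √(6 - 16))² + (-2 - 9*(-9 - 1*10))) = (-250 + 176)/((-5 + √(-10))² + (-2 - 9*(-9 - 10))) = -74/((-5 + I*√10)² + (-2 - 9*(-19))) = -74/((-5 + I*√10)² + (-2 + 171)) = -74/((-5 + I*√10)² + 169) = -74/(169 + (-5 + I*√10)²)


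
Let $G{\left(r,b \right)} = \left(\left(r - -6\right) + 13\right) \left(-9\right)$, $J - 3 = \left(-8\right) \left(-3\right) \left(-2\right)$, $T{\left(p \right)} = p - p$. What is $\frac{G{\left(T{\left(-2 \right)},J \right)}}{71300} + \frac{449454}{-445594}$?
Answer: $- \frac{518101077}{512433100} \approx -1.0111$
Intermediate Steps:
$T{\left(p \right)} = 0$
$J = -45$ ($J = 3 + \left(-8\right) \left(-3\right) \left(-2\right) = 3 + 24 \left(-2\right) = 3 - 48 = -45$)
$G{\left(r,b \right)} = -171 - 9 r$ ($G{\left(r,b \right)} = \left(\left(r + 6\right) + 13\right) \left(-9\right) = \left(\left(6 + r\right) + 13\right) \left(-9\right) = \left(19 + r\right) \left(-9\right) = -171 - 9 r$)
$\frac{G{\left(T{\left(-2 \right)},J \right)}}{71300} + \frac{449454}{-445594} = \frac{-171 - 0}{71300} + \frac{449454}{-445594} = \left(-171 + 0\right) \frac{1}{71300} + 449454 \left(- \frac{1}{445594}\right) = \left(-171\right) \frac{1}{71300} - \frac{224727}{222797} = - \frac{171}{71300} - \frac{224727}{222797} = - \frac{518101077}{512433100}$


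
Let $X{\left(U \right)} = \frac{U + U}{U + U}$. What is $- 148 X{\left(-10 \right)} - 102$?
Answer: $-250$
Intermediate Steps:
$X{\left(U \right)} = 1$ ($X{\left(U \right)} = \frac{2 U}{2 U} = 2 U \frac{1}{2 U} = 1$)
$- 148 X{\left(-10 \right)} - 102 = \left(-148\right) 1 - 102 = -148 - 102 = -250$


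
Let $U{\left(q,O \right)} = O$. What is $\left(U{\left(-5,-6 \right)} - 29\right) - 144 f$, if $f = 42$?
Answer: $-6083$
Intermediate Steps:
$\left(U{\left(-5,-6 \right)} - 29\right) - 144 f = \left(-6 - 29\right) - 6048 = -35 - 6048 = -6083$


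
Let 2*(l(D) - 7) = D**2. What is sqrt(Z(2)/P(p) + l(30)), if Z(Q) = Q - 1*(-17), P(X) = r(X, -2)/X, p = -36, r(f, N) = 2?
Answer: sqrt(115) ≈ 10.724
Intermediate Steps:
P(X) = 2/X
Z(Q) = 17 + Q (Z(Q) = Q + 17 = 17 + Q)
l(D) = 7 + D**2/2
sqrt(Z(2)/P(p) + l(30)) = sqrt((17 + 2)/((2/(-36))) + (7 + (1/2)*30**2)) = sqrt(19/((2*(-1/36))) + (7 + (1/2)*900)) = sqrt(19/(-1/18) + (7 + 450)) = sqrt(19*(-18) + 457) = sqrt(-342 + 457) = sqrt(115)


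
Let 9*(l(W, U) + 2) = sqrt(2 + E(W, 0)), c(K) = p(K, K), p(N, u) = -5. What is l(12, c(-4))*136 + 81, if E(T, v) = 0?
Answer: -191 + 136*sqrt(2)/9 ≈ -169.63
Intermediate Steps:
c(K) = -5
l(W, U) = -2 + sqrt(2)/9 (l(W, U) = -2 + sqrt(2 + 0)/9 = -2 + sqrt(2)/9)
l(12, c(-4))*136 + 81 = (-2 + sqrt(2)/9)*136 + 81 = (-272 + 136*sqrt(2)/9) + 81 = -191 + 136*sqrt(2)/9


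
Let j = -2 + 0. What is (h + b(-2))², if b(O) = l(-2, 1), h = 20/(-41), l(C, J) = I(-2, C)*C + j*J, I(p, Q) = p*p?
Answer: 184900/1681 ≈ 109.99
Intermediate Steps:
j = -2
I(p, Q) = p²
l(C, J) = -2*J + 4*C (l(C, J) = (-2)²*C - 2*J = 4*C - 2*J = -2*J + 4*C)
h = -20/41 (h = 20*(-1/41) = -20/41 ≈ -0.48780)
b(O) = -10 (b(O) = -2*1 + 4*(-2) = -2 - 8 = -10)
(h + b(-2))² = (-20/41 - 10)² = (-430/41)² = 184900/1681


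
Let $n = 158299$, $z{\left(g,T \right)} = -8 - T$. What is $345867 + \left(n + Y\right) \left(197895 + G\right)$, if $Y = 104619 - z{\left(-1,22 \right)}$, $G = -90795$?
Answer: $28162076667$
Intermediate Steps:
$Y = 104649$ ($Y = 104619 - \left(-8 - 22\right) = 104619 - -30 = 104619 + 30 = 104649$)
$345867 + \left(n + Y\right) \left(197895 + G\right) = 345867 + \left(158299 + 104649\right) \left(197895 - 90795\right) = 345867 + 262948 \cdot 107100 = 345867 + 28161730800 = 28162076667$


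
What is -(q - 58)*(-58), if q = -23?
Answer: -4698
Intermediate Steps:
-(q - 58)*(-58) = -(-23 - 58)*(-58) = -(-81)*(-58) = -1*4698 = -4698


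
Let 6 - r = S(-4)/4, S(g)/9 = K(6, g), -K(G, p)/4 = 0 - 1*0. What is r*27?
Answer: 162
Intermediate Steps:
K(G, p) = 0 (K(G, p) = -4*(0 - 1*0) = -4*(0 + 0) = -4*0 = 0)
S(g) = 0 (S(g) = 9*0 = 0)
r = 6 (r = 6 - 0/4 = 6 - 1*0 = 6 + 0 = 6)
r*27 = 6*27 = 162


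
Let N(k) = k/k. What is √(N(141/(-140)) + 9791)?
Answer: 24*√17 ≈ 98.955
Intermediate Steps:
N(k) = 1
√(N(141/(-140)) + 9791) = √(1 + 9791) = √9792 = 24*√17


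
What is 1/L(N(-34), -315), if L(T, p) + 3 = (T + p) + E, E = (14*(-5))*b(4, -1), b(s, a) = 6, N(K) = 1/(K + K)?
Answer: -68/50185 ≈ -0.0013550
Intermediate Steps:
N(K) = 1/(2*K)
E = -420 (E = (14*(-5))*6 = -70*6 = -420)
L(T, p) = -423 + T + p (L(T, p) = -3 + ((T + p) - 420) = -3 + (-420 + T + p) = -423 + T + p)
1/L(N(-34), -315) = 1/(-423 + (½)/(-34) - 315) = 1/(-423 + (½)*(-1/34) - 315) = 1/(-423 - 1/68 - 315) = 1/(-50185/68) = -68/50185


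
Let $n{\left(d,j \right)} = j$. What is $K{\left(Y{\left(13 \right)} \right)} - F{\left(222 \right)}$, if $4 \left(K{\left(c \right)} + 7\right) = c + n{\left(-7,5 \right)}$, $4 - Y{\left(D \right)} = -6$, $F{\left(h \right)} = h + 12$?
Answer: $- \frac{949}{4} \approx -237.25$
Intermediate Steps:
$F{\left(h \right)} = 12 + h$
$Y{\left(D \right)} = 10$ ($Y{\left(D \right)} = 4 - -6 = 4 + 6 = 10$)
$K{\left(c \right)} = - \frac{23}{4} + \frac{c}{4}$ ($K{\left(c \right)} = -7 + \frac{c + 5}{4} = -7 + \frac{5 + c}{4} = -7 + \left(\frac{5}{4} + \frac{c}{4}\right) = - \frac{23}{4} + \frac{c}{4}$)
$K{\left(Y{\left(13 \right)} \right)} - F{\left(222 \right)} = \left(- \frac{23}{4} + \frac{1}{4} \cdot 10\right) - \left(12 + 222\right) = \left(- \frac{23}{4} + \frac{5}{2}\right) - 234 = - \frac{13}{4} - 234 = - \frac{949}{4}$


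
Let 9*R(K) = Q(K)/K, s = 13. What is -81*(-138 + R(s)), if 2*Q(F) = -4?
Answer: 145332/13 ≈ 11179.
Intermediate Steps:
Q(F) = -2 (Q(F) = (1/2)*(-4) = -2)
R(K) = -2/(9*K) (R(K) = (-2/K)/9 = -2/(9*K))
-81*(-138 + R(s)) = -81*(-138 - 2/9/13) = -81*(-138 - 2/9*1/13) = -81*(-138 - 2/117) = -81*(-16148/117) = 145332/13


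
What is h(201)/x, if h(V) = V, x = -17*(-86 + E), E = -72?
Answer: 201/2686 ≈ 0.074832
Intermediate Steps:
x = 2686 (x = -17*(-86 - 72) = -17*(-158) = 2686)
h(201)/x = 201/2686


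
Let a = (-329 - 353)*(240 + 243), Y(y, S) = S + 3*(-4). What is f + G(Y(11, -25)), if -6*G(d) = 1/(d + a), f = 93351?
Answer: 184523000959/1976658 ≈ 93351.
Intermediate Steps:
Y(y, S) = -12 + S (Y(y, S) = S - 12 = -12 + S)
a = -329406 (a = -682*483 = -329406)
G(d) = -1/(6*(-329406 + d)) (G(d) = -1/(6*(d - 329406)) = -1/(6*(-329406 + d)))
f + G(Y(11, -25)) = 93351 - 1/(-1976436 + 6*(-12 - 25)) = 93351 - 1/(-1976436 + 6*(-37)) = 93351 - 1/(-1976436 - 222) = 93351 - 1/(-1976658) = 93351 - 1*(-1/1976658) = 93351 + 1/1976658 = 184523000959/1976658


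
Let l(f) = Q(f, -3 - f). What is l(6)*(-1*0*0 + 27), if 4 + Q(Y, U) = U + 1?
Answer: -324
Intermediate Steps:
Q(Y, U) = -3 + U (Q(Y, U) = -4 + (U + 1) = -4 + (1 + U) = -3 + U)
l(f) = -6 - f (l(f) = -3 + (-3 - f) = -6 - f)
l(6)*(-1*0*0 + 27) = (-6 - 1*6)*(-1*0*0 + 27) = (-6 - 6)*(0*0 + 27) = -12*(0 + 27) = -12*27 = -324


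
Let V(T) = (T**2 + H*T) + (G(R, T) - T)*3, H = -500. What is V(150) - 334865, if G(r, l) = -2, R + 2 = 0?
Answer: -387821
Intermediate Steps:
R = -2 (R = -2 + 0 = -2)
V(T) = -6 + T**2 - 503*T (V(T) = (T**2 - 500*T) + (-2 - T)*3 = (T**2 - 500*T) + (-6 - 3*T) = -6 + T**2 - 503*T)
V(150) - 334865 = (-6 + 150**2 - 503*150) - 334865 = (-6 + 22500 - 75450) - 334865 = -52956 - 334865 = -387821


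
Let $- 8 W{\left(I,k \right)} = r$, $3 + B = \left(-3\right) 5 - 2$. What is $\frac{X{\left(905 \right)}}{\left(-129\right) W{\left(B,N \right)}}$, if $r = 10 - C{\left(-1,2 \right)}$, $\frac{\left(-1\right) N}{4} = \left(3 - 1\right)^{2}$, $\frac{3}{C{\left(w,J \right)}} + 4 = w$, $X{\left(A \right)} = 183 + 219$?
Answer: $\frac{5360}{2279} \approx 2.3519$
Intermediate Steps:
$X{\left(A \right)} = 402$
$C{\left(w,J \right)} = \frac{3}{-4 + w}$
$B = -20$ ($B = -3 - 17 = -20$)
$N = -16$ ($N = - 4 \left(3 - 1\right)^{2} = - 4 \cdot 2^{2} = \left(-4\right) 4 = -16$)
$r = \frac{53}{5}$ ($r = 10 - \frac{3}{-4 - 1} = 10 - \frac{3}{-5} = 10 - 3 \left(- \frac{1}{5}\right) = 10 - - \frac{3}{5} = 10 + \frac{3}{5} = \frac{53}{5} \approx 10.6$)
$W{\left(I,k \right)} = - \frac{53}{40}$ ($W{\left(I,k \right)} = \left(- \frac{1}{8}\right) \frac{53}{5} = - \frac{53}{40}$)
$\frac{X{\left(905 \right)}}{\left(-129\right) W{\left(B,N \right)}} = \frac{402}{\left(-129\right) \left(- \frac{53}{40}\right)} = \frac{402}{\frac{6837}{40}} = 402 \cdot \frac{40}{6837} = \frac{5360}{2279}$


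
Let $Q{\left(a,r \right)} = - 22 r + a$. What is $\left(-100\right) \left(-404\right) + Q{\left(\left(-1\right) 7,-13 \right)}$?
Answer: $40679$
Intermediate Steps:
$Q{\left(a,r \right)} = a - 22 r$
$\left(-100\right) \left(-404\right) + Q{\left(\left(-1\right) 7,-13 \right)} = \left(-100\right) \left(-404\right) - -279 = 40400 + \left(-7 + 286\right) = 40400 + 279 = 40679$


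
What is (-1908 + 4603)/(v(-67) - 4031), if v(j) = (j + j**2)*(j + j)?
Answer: -2695/596579 ≈ -0.0045174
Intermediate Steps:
v(j) = 2*j*(j + j**2) (v(j) = (j + j**2)*(2*j) = 2*j*(j + j**2))
(-1908 + 4603)/(v(-67) - 4031) = (-1908 + 4603)/(2*(-67)**2*(1 - 67) - 4031) = 2695/(2*4489*(-66) - 4031) = 2695/(-592548 - 4031) = 2695/(-596579) = 2695*(-1/596579) = -2695/596579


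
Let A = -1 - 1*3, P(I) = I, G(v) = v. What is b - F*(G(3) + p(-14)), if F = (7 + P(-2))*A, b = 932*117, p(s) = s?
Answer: 108824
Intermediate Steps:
b = 109044
A = -4 (A = -1 - 3 = -4)
F = -20 (F = (7 - 2)*(-4) = 5*(-4) = -20)
b - F*(G(3) + p(-14)) = 109044 - (-20)*(3 - 14) = 109044 - (-20)*(-11) = 109044 - 1*220 = 109044 - 220 = 108824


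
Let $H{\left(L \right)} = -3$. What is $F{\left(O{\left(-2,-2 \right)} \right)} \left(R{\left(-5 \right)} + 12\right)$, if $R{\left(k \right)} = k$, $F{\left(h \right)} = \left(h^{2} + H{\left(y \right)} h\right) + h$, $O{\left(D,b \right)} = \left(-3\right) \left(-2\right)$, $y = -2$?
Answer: $168$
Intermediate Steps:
$O{\left(D,b \right)} = 6$
$F{\left(h \right)} = h^{2} - 2 h$ ($F{\left(h \right)} = \left(h^{2} - 3 h\right) + h = h^{2} - 2 h$)
$F{\left(O{\left(-2,-2 \right)} \right)} \left(R{\left(-5 \right)} + 12\right) = 6 \left(-2 + 6\right) \left(-5 + 12\right) = 6 \cdot 4 \cdot 7 = 24 \cdot 7 = 168$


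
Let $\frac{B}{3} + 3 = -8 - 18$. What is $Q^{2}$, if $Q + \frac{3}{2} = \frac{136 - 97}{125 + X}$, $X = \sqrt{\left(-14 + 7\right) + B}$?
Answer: $\frac{9 \left(- 9707 i + 198 \sqrt{94}\right)}{4 \left(- 15531 i + 250 \sqrt{94}\right)} \approx 1.4152 + 0.057244 i$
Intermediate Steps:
$B = -87$ ($B = -9 + 3 \left(-8 - 18\right) = -9 + 3 \left(-26\right) = -9 - 78 = -87$)
$X = i \sqrt{94}$ ($X = \sqrt{\left(-14 + 7\right) - 87} = \sqrt{-7 - 87} = \sqrt{-94} = i \sqrt{94} \approx 9.6954 i$)
$Q = - \frac{3}{2} + \frac{39}{125 + i \sqrt{94}}$ ($Q = - \frac{3}{2} + \frac{136 - 97}{125 + i \sqrt{94}} = - \frac{3}{2} + \frac{39}{125 + i \sqrt{94}} \approx -1.1899 - 0.024055 i$)
$Q^{2} = \left(\frac{3 \left(- \sqrt{94} + 99 i\right)}{2 \left(\sqrt{94} - 125 i\right)}\right)^{2} = \frac{9 \left(- \sqrt{94} + 99 i\right)^{2}}{4 \left(\sqrt{94} - 125 i\right)^{2}}$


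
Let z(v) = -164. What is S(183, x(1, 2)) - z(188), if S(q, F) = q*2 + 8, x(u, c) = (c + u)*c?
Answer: 538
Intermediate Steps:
x(u, c) = c*(c + u)
S(q, F) = 8 + 2*q (S(q, F) = 2*q + 8 = 8 + 2*q)
S(183, x(1, 2)) - z(188) = (8 + 2*183) - 1*(-164) = (8 + 366) + 164 = 374 + 164 = 538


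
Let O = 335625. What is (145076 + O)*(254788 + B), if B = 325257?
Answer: 278828211545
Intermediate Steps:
(145076 + O)*(254788 + B) = (145076 + 335625)*(254788 + 325257) = 480701*580045 = 278828211545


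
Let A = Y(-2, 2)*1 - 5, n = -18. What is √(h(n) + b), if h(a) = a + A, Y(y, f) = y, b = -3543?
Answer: 4*I*√223 ≈ 59.733*I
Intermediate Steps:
A = -7 (A = -2*1 - 5 = -2 - 5 = -7)
h(a) = -7 + a (h(a) = a - 7 = -7 + a)
√(h(n) + b) = √((-7 - 18) - 3543) = √(-25 - 3543) = √(-3568) = 4*I*√223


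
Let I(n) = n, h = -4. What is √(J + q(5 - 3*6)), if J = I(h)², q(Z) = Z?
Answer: √3 ≈ 1.7320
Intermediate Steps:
J = 16 (J = (-4)² = 16)
√(J + q(5 - 3*6)) = √(16 + (5 - 3*6)) = √(16 + (5 - 18)) = √(16 - 13) = √3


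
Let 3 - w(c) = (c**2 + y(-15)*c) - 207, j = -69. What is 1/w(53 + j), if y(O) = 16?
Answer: 1/210 ≈ 0.0047619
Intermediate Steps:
w(c) = 210 - c**2 - 16*c (w(c) = 3 - ((c**2 + 16*c) - 207) = 3 - (-207 + c**2 + 16*c) = 3 + (207 - c**2 - 16*c) = 210 - c**2 - 16*c)
1/w(53 + j) = 1/(210 - (53 - 69)**2 - 16*(53 - 69)) = 1/(210 - 1*(-16)**2 - 16*(-16)) = 1/(210 - 1*256 + 256) = 1/(210 - 256 + 256) = 1/210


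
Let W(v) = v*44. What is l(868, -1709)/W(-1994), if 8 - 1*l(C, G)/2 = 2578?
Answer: 1285/21934 ≈ 0.058585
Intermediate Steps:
l(C, G) = -5140 (l(C, G) = 16 - 2*2578 = 16 - 5156 = -5140)
W(v) = 44*v
l(868, -1709)/W(-1994) = -5140/(44*(-1994)) = -5140/(-87736) = -5140*(-1/87736) = 1285/21934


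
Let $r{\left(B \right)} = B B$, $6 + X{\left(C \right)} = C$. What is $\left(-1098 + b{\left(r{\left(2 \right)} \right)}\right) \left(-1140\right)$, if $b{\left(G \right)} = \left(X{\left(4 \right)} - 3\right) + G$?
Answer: $1252860$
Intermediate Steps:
$X{\left(C \right)} = -6 + C$
$r{\left(B \right)} = B^{2}$
$b{\left(G \right)} = -5 + G$ ($b{\left(G \right)} = \left(\left(-6 + 4\right) - 3\right) + G = \left(-2 - 3\right) + G = -5 + G$)
$\left(-1098 + b{\left(r{\left(2 \right)} \right)}\right) \left(-1140\right) = \left(-1098 - \left(5 - 2^{2}\right)\right) \left(-1140\right) = \left(-1098 + \left(-5 + 4\right)\right) \left(-1140\right) = \left(-1098 - 1\right) \left(-1140\right) = \left(-1099\right) \left(-1140\right) = 1252860$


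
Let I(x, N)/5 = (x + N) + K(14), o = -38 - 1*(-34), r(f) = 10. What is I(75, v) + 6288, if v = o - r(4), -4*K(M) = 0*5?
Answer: 6593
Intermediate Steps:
o = -4 (o = -38 + 34 = -4)
K(M) = 0 (K(M) = -0*5 = -1/4*0 = 0)
v = -14 (v = -4 - 1*10 = -4 - 10 = -14)
I(x, N) = 5*N + 5*x (I(x, N) = 5*((x + N) + 0) = 5*((N + x) + 0) = 5*(N + x) = 5*N + 5*x)
I(75, v) + 6288 = (5*(-14) + 5*75) + 6288 = (-70 + 375) + 6288 = 305 + 6288 = 6593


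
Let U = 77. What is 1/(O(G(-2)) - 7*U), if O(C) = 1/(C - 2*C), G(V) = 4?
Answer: -4/2157 ≈ -0.0018544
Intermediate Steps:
O(C) = -1/C (O(C) = 1/(-C) = -1/C)
1/(O(G(-2)) - 7*U) = 1/(-1/4 - 7*77) = 1/(-1*1/4 - 539) = 1/(-1/4 - 539) = 1/(-2157/4) = -4/2157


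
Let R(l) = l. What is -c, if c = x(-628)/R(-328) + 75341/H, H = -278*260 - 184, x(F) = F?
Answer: -371349/424432 ≈ -0.87493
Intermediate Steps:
H = -72464 (H = -72280 - 184 = -72464)
c = 371349/424432 (c = -628/(-328) + 75341/(-72464) = -628*(-1/328) + 75341*(-1/72464) = 157/82 - 10763/10352 = 371349/424432 ≈ 0.87493)
-c = -1*371349/424432 = -371349/424432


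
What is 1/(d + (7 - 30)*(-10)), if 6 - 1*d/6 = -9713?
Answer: 1/58544 ≈ 1.7081e-5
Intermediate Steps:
d = 58314 (d = 36 - 6*(-9713) = 36 + 58278 = 58314)
1/(d + (7 - 30)*(-10)) = 1/(58314 + (7 - 30)*(-10)) = 1/(58314 - 23*(-10)) = 1/(58314 + 230) = 1/58544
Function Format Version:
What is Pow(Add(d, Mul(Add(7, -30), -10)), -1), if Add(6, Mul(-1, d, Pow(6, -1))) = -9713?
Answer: Rational(1, 58544) ≈ 1.7081e-5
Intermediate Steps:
d = 58314 (d = Add(36, Mul(-6, -9713)) = Add(36, 58278) = 58314)
Pow(Add(d, Mul(Add(7, -30), -10)), -1) = Pow(Add(58314, Mul(Add(7, -30), -10)), -1) = Pow(Add(58314, Mul(-23, -10)), -1) = Pow(Add(58314, 230), -1) = Pow(58544, -1) = Rational(1, 58544)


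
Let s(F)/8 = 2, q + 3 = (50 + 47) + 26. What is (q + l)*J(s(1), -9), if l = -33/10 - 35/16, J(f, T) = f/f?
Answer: 9161/80 ≈ 114.51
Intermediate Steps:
q = 120 (q = -3 + ((50 + 47) + 26) = -3 + (97 + 26) = -3 + 123 = 120)
s(F) = 16 (s(F) = 8*2 = 16)
J(f, T) = 1
l = -439/80 (l = -33*1/10 - 35*1/16 = -33/10 - 35/16 = -439/80 ≈ -5.4875)
(q + l)*J(s(1), -9) = (120 - 439/80)*1 = (9161/80)*1 = 9161/80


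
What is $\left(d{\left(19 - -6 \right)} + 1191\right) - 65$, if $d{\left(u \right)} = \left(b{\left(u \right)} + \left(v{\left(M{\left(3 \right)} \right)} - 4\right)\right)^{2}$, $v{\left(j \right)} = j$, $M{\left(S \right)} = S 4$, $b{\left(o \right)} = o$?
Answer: $2215$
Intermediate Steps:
$M{\left(S \right)} = 4 S$
$d{\left(u \right)} = \left(8 + u\right)^{2}$ ($d{\left(u \right)} = \left(u + \left(4 \cdot 3 - 4\right)\right)^{2} = \left(u + \left(12 - 4\right)\right)^{2} = \left(u + 8\right)^{2} = \left(8 + u\right)^{2}$)
$\left(d{\left(19 - -6 \right)} + 1191\right) - 65 = \left(\left(8 + \left(19 - -6\right)\right)^{2} + 1191\right) - 65 = \left(\left(8 + \left(19 + 6\right)\right)^{2} + 1191\right) - 65 = \left(\left(8 + 25\right)^{2} + 1191\right) - 65 = \left(33^{2} + 1191\right) - 65 = \left(1089 + 1191\right) - 65 = 2280 - 65 = 2215$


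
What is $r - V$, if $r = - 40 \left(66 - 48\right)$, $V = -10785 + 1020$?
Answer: $9045$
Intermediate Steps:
$V = -9765$
$r = -720$ ($r = - 40 \left(66 - 48\right) = \left(-40\right) 18 = -720$)
$r - V = -720 - -9765 = -720 + 9765 = 9045$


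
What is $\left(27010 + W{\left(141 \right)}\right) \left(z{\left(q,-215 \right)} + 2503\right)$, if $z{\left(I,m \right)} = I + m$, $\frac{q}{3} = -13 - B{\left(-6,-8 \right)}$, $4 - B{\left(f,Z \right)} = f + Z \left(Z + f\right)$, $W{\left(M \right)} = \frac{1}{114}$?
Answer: $\frac{7867205255}{114} \approx 6.9011 \cdot 10^{7}$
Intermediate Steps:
$W{\left(M \right)} = \frac{1}{114}$
$B{\left(f,Z \right)} = 4 - f - Z \left(Z + f\right)$ ($B{\left(f,Z \right)} = 4 - \left(f + Z \left(Z + f\right)\right) = 4 - f - Z \left(Z + f\right)$)
$q = 267$ ($q = 3 \left(-13 - \left(4 - -6 - \left(-8\right)^{2} - \left(-8\right) \left(-6\right)\right)\right) = 3 \left(-13 - \left(4 + 6 - 64 - 48\right)\right) = 3 \left(-13 - -102\right) = 3 \left(-13 + 102\right) = 3 \cdot 89 = 267$)
$\left(27010 + W{\left(141 \right)}\right) \left(z{\left(q,-215 \right)} + 2503\right) = \left(27010 + \frac{1}{114}\right) \left(\left(267 - 215\right) + 2503\right) = \frac{3079141 \left(52 + 2503\right)}{114} = \frac{3079141}{114} \cdot 2555 = \frac{7867205255}{114}$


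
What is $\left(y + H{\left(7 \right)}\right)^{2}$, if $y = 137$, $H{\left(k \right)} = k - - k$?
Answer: $22801$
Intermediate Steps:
$H{\left(k \right)} = 2 k$ ($H{\left(k \right)} = k + k = 2 k$)
$\left(y + H{\left(7 \right)}\right)^{2} = \left(137 + 2 \cdot 7\right)^{2} = \left(137 + 14\right)^{2} = 151^{2} = 22801$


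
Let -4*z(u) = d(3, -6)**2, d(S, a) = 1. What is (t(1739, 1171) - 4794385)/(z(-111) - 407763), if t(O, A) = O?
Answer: 19170584/1631053 ≈ 11.753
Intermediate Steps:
z(u) = -1/4 (z(u) = -1/4*1**2 = -1/4*1 = -1/4)
(t(1739, 1171) - 4794385)/(z(-111) - 407763) = (1739 - 4794385)/(-1/4 - 407763) = -4792646/(-1631053/4) = -4792646*(-4/1631053) = 19170584/1631053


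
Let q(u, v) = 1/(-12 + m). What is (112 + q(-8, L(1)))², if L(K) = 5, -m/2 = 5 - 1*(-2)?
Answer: 8473921/676 ≈ 12535.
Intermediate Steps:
m = -14 (m = -2*(5 - 1*(-2)) = -2*(5 + 2) = -2*7 = -14)
q(u, v) = -1/26 (q(u, v) = 1/(-12 - 14) = 1/(-26) = -1/26)
(112 + q(-8, L(1)))² = (112 - 1/26)² = (2911/26)² = 8473921/676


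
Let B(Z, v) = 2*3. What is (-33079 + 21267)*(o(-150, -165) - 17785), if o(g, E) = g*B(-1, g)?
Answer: 220707220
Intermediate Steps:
B(Z, v) = 6
o(g, E) = 6*g (o(g, E) = g*6 = 6*g)
(-33079 + 21267)*(o(-150, -165) - 17785) = (-33079 + 21267)*(6*(-150) - 17785) = -11812*(-900 - 17785) = -11812*(-18685) = 220707220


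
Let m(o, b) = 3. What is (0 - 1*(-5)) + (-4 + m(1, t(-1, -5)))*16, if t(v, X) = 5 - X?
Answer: -11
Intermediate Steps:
(0 - 1*(-5)) + (-4 + m(1, t(-1, -5)))*16 = (0 - 1*(-5)) + (-4 + 3)*16 = (0 + 5) - 1*16 = 5 - 16 = -11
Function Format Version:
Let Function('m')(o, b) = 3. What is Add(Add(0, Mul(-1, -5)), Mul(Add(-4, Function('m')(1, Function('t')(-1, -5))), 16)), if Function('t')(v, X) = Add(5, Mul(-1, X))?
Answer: -11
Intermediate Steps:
Add(Add(0, Mul(-1, -5)), Mul(Add(-4, Function('m')(1, Function('t')(-1, -5))), 16)) = Add(Add(0, Mul(-1, -5)), Mul(Add(-4, 3), 16)) = Add(Add(0, 5), Mul(-1, 16)) = Add(5, -16) = -11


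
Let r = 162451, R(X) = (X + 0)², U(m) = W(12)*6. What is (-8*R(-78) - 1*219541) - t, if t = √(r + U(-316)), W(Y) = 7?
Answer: -268213 - √162493 ≈ -2.6862e+5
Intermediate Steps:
U(m) = 42 (U(m) = 7*6 = 42)
R(X) = X²
t = √162493 (t = √(162451 + 42) = √162493 ≈ 403.10)
(-8*R(-78) - 1*219541) - t = (-8*(-78)² - 1*219541) - √162493 = (-8*6084 - 219541) - √162493 = (-48672 - 219541) - √162493 = -268213 - √162493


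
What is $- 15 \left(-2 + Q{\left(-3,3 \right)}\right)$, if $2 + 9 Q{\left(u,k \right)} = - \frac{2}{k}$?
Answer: $\frac{310}{9} \approx 34.444$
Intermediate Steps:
$Q{\left(u,k \right)} = - \frac{2}{9} - \frac{2}{9 k}$ ($Q{\left(u,k \right)} = - \frac{2}{9} + \frac{\left(-2\right) \frac{1}{k}}{9} = - \frac{2}{9} - \frac{2}{9 k}$)
$- 15 \left(-2 + Q{\left(-3,3 \right)}\right) = - 15 \left(-2 + \frac{2 \left(-1 - 3\right)}{9 \cdot 3}\right) = - 15 \left(-2 + \frac{2}{9} \cdot \frac{1}{3} \left(-1 - 3\right)\right) = - 15 \left(-2 + \frac{2}{9} \cdot \frac{1}{3} \left(-4\right)\right) = - 15 \left(-2 - \frac{8}{27}\right) = \left(-15\right) \left(- \frac{62}{27}\right) = \frac{310}{9}$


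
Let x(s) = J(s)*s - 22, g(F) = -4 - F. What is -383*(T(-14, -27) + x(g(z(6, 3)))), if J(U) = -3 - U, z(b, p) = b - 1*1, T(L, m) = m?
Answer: 39449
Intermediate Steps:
z(b, p) = -1 + b (z(b, p) = b - 1 = -1 + b)
x(s) = -22 + s*(-3 - s) (x(s) = (-3 - s)*s - 22 = s*(-3 - s) - 22 = -22 + s*(-3 - s))
-383*(T(-14, -27) + x(g(z(6, 3)))) = -383*(-27 + (-22 - (-4 - (-1 + 6))*(3 + (-4 - (-1 + 6))))) = -383*(-27 + (-22 - (-4 - 1*5)*(3 + (-4 - 1*5)))) = -383*(-27 + (-22 - (-4 - 5)*(3 + (-4 - 5)))) = -383*(-27 + (-22 - 1*(-9)*(3 - 9))) = -383*(-27 + (-22 - 1*(-9)*(-6))) = -383*(-27 + (-22 - 54)) = -383*(-27 - 76) = -383*(-103) = 39449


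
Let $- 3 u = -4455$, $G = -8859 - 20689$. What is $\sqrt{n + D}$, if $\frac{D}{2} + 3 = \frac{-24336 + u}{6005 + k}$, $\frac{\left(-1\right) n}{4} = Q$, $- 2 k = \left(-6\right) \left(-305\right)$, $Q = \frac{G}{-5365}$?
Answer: $\frac{i \sqrt{275982856425385}}{2730785} \approx 6.0835 i$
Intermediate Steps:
$G = -29548$ ($G = -8859 - 20689 = -29548$)
$u = 1485$ ($u = \left(- \frac{1}{3}\right) \left(-4455\right) = 1485$)
$Q = \frac{29548}{5365}$ ($Q = - \frac{29548}{-5365} = \left(-29548\right) \left(- \frac{1}{5365}\right) = \frac{29548}{5365} \approx 5.5075$)
$k = -915$ ($k = - \frac{\left(-6\right) \left(-305\right)}{2} = \left(- \frac{1}{2}\right) 1830 = -915$)
$n = - \frac{118192}{5365}$ ($n = \left(-4\right) \frac{29548}{5365} = - \frac{118192}{5365} \approx -22.03$)
$D = - \frac{38121}{2545}$ ($D = -6 + 2 \frac{-24336 + 1485}{6005 - 915} = -6 + 2 \left(- \frac{22851}{5090}\right) = -6 - \frac{22851}{2545} = - \frac{38121}{2545} \approx -14.979$)
$\sqrt{n + D} = \sqrt{- \frac{118192}{5365} - \frac{38121}{2545}} = \sqrt{- \frac{101063561}{2730785}} = \frac{i \sqrt{275982856425385}}{2730785}$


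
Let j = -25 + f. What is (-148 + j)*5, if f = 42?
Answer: -655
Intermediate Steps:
j = 17 (j = -25 + 42 = 17)
(-148 + j)*5 = (-148 + 17)*5 = -131*5 = -655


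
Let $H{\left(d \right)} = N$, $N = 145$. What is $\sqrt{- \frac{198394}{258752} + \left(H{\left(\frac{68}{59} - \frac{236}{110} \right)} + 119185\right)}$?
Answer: $\frac{3 \sqrt{13870489800882}}{32344} \approx 345.44$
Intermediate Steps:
$H{\left(d \right)} = 145$
$\sqrt{- \frac{198394}{258752} + \left(H{\left(\frac{68}{59} - \frac{236}{110} \right)} + 119185\right)} = \sqrt{- \frac{198394}{258752} + \left(145 + 119185\right)} = \sqrt{\left(-198394\right) \frac{1}{258752} + 119330} = \sqrt{- \frac{99197}{129376} + 119330} = \sqrt{\frac{15438338883}{129376}} = \frac{3 \sqrt{13870489800882}}{32344}$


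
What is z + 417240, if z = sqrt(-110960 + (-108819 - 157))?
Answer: 417240 + 4*I*sqrt(13746) ≈ 4.1724e+5 + 468.97*I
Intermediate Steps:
z = 4*I*sqrt(13746) (z = sqrt(-110960 - 108976) = sqrt(-219936) = 4*I*sqrt(13746) ≈ 468.97*I)
z + 417240 = 4*I*sqrt(13746) + 417240 = 417240 + 4*I*sqrt(13746)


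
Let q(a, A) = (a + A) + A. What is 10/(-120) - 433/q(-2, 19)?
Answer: -109/9 ≈ -12.111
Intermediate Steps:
q(a, A) = a + 2*A (q(a, A) = (A + a) + A = a + 2*A)
10/(-120) - 433/q(-2, 19) = 10/(-120) - 433/(-2 + 2*19) = 10*(-1/120) - 433/(-2 + 38) = -1/12 - 433/36 = -109/9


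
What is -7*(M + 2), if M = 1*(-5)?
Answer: 21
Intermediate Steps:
M = -5
-7*(M + 2) = -7*(-5 + 2) = -7*(-3) = 21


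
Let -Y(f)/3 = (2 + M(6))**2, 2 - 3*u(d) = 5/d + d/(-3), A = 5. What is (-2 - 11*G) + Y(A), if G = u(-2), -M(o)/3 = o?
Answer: -14113/18 ≈ -784.06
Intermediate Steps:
M(o) = -3*o
u(d) = 2/3 - 5/(3*d) + d/9 (u(d) = 2/3 - (5/d + d/(-3))/3 = 2/3 - (5/d + d*(-1/3))/3 = 2/3 - (5/d - d/3)/3 = 2/3 + (-5/(3*d) + d/9) = 2/3 - 5/(3*d) + d/9)
G = 23/18 (G = (1/9)*(-15 - 2*(6 - 2))/(-2) = (1/9)*(-1/2)*(-15 - 2*4) = (1/9)*(-1/2)*(-15 - 8) = (1/9)*(-1/2)*(-23) = 23/18 ≈ 1.2778)
Y(f) = -768 (Y(f) = -3*(2 - 3*6)**2 = -3*(2 - 18)**2 = -3*(-16)**2 = -3*256 = -768)
(-2 - 11*G) + Y(A) = (-2 - 11*23/18) - 768 = (-2 - 253/18) - 768 = -289/18 - 768 = -14113/18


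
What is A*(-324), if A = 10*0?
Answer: 0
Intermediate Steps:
A = 0
A*(-324) = 0*(-324) = 0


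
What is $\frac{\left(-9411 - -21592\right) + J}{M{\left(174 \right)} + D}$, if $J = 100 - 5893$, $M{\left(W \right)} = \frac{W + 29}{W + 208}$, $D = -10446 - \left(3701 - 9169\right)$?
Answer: $- \frac{2440216}{1901393} \approx -1.2834$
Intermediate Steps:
$D = -4978$ ($D = -10446 - \left(3701 - 9169\right) = -10446 - -5468 = -10446 + 5468 = -4978$)
$M{\left(W \right)} = \frac{29 + W}{208 + W}$
$J = -5793$ ($J = 100 - 5893 = -5793$)
$\frac{\left(-9411 - -21592\right) + J}{M{\left(174 \right)} + D} = \frac{\left(-9411 - -21592\right) - 5793}{\frac{29 + 174}{208 + 174} - 4978} = \frac{\left(-9411 + 21592\right) - 5793}{\frac{1}{382} \cdot 203 - 4978} = \frac{12181 - 5793}{\frac{1}{382} \cdot 203 - 4978} = \frac{6388}{\frac{203}{382} - 4978} = \frac{6388}{- \frac{1901393}{382}} = 6388 \left(- \frac{382}{1901393}\right) = - \frac{2440216}{1901393}$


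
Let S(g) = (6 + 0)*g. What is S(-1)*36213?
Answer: -217278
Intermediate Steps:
S(g) = 6*g
S(-1)*36213 = (6*(-1))*36213 = -6*36213 = -217278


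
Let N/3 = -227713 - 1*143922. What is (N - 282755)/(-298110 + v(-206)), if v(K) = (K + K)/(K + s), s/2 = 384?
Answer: 98185615/20942279 ≈ 4.6884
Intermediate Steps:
s = 768 (s = 2*384 = 768)
N = -1114905 (N = 3*(-227713 - 1*143922) = 3*(-227713 - 143922) = 3*(-371635) = -1114905)
v(K) = 2*K/(768 + K) (v(K) = (K + K)/(K + 768) = (2*K)/(768 + K) = 2*K/(768 + K))
(N - 282755)/(-298110 + v(-206)) = (-1114905 - 282755)/(-298110 + 2*(-206)/(768 - 206)) = -1397660/(-298110 + 2*(-206)/562) = -1397660/(-298110 + 2*(-206)*(1/562)) = -1397660/(-298110 - 206/281) = -1397660/(-83769116/281) = -1397660*(-281/83769116) = 98185615/20942279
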